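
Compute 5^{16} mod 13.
1

Using successive squaring:
Binary expansion of 16: 10000
Powers of 5 mod 13 (each is the square of the previous):
  5^1 ≡ 5 (mod 13)
  5^2 ≡ 5² = 25 ≡ 12 (mod 13)
  5^4 ≡ 12² = 144 ≡ 1 (mod 13)
  5^8 ≡ 1² = 1 ≡ 1 (mod 13)
  5^16 ≡ 1² = 1 ≡ 1 (mod 13)
16 is a power of 2, so 5^16 is the last square: ≡ 1 (mod 13)
Result: 5^16 ≡ 1 (mod 13)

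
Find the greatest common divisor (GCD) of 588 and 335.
1

Using the Euclidean algorithm:
588 = 1 × 335 + 253
335 = 1 × 253 + 82
253 = 3 × 82 + 7
82 = 11 × 7 + 5
7 = 1 × 5 + 2
5 = 2 × 2 + 1
2 = 2 × 1 + 0

GCD(588, 335) = 1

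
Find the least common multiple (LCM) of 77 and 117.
9009

First find GCD(77, 117) using the Euclidean algorithm:
77 = 0 × 117 + 77
117 = 1 × 77 + 40
77 = 1 × 40 + 37
40 = 1 × 37 + 3
37 = 12 × 3 + 1
3 = 3 × 1 + 0
GCD(77, 117) = 1

LCM formula: LCM(a, b) = (a × b) / GCD(a, b)
LCM(77, 117) = (77 × 117) / 1
LCM(77, 117) = 9009 / 1
LCM(77, 117) = 9009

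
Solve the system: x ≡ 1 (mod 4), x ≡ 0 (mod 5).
M = 4 × 5 = 20. M₁ = 5, y₁ ≡ 1 (mod 4). M₂ = 4, y₂ ≡ 4 (mod 5). x = 1×5×1 + 0×4×4 ≡ 5 (mod 20)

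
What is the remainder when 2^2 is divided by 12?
2 = 2 (binary 10). Repeated squaring mod 12: 2^1 ≡ 2; 2^2 ≡ 2² = 4 ≡ 4. So 2^2 ≡ 4 (mod 12).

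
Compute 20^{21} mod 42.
20

Using successive squaring:
Binary expansion of 21: 10101
Powers of 20 mod 42 (each is the square of the previous):
  20^1 ≡ 20 (mod 42)
  20^2 ≡ 20² = 400 ≡ 22 (mod 42)
  20^4 ≡ 22² = 484 ≡ 22 (mod 42)
  20^8 ≡ 22² = 484 ≡ 22 (mod 42)
  20^16 ≡ 22² = 484 ≡ 22 (mod 42)
21 = 16 + 4 + 1, so 20^21 = 20^16 × 20^4 × 20^1 ≡ 22 × 22 × 20 (mod 42)
Multiplying step by step:
  22 × 22 = 484 ≡ 22 (mod 42)
  22 × 20 = 440 ≡ 20 (mod 42)
Result: 20^21 ≡ 20 (mod 42)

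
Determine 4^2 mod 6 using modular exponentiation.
2 = 2 (binary 10). Repeated squaring mod 6: 4^1 ≡ 4; 4^2 ≡ 4² = 16 ≡ 4. So 4^2 ≡ 4 (mod 6).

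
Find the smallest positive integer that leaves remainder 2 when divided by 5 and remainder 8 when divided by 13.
M = 5 × 13 = 65. M₁ = 13, y₁ ≡ 2 (mod 5). M₂ = 5, y₂ ≡ 8 (mod 13). x = 2×13×2 + 8×5×8 ≡ 47 (mod 65). The smallest positive such number is 47.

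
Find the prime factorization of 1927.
41 × 47

Divide by primes starting from smallest:
1927 ÷ 41 = 47
47 ÷ 47 = 1

1927 = 41 × 47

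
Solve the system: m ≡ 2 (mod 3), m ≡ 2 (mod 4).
M = 3 × 4 = 12. M₁ = 4, y₁ ≡ 1 (mod 3). M₂ = 3, y₂ ≡ 3 (mod 4). m = 2×4×1 + 2×3×3 ≡ 2 (mod 12)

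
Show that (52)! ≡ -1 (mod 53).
(52)! mod 53 = 52. Since this equals -1 (mod 53), Wilson confirms 53 is prime.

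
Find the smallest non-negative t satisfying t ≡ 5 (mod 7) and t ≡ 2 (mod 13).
M = 7 × 13 = 91. M₁ = 13, y₁ ≡ 6 (mod 7). M₂ = 7, y₂ ≡ 2 (mod 13). t = 5×13×6 + 2×7×2 ≡ 54 (mod 91)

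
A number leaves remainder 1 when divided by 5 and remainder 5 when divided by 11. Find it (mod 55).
M = 5 × 11 = 55. M₁ = 11, y₁ ≡ 1 (mod 5). M₂ = 5, y₂ ≡ 9 (mod 11). n = 1×11×1 + 5×5×9 ≡ 16 (mod 55)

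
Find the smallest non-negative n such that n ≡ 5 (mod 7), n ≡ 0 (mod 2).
12

Using the Chinese Remainder Theorem:
M = product of moduli = 14
For equation 1: M_1 = 2, 2 ≡ 2 (mod 7), inverse of 2 mod 7 is 4 (check: 2 × 4 = 8 ≡ 1 (mod 7))
For equation 2: M_2 = 7, 7 ≡ 1 (mod 2), inverse of 7 mod 2 is 1 (check: 1 × 1 = 1 ≡ 1 (mod 2))
Combine: n ≡ Σ r_i×M_i×(M_i⁻¹ mod m_i) = 5×2×4 + 0×7×1 = 40 + 0 = 40
40 mod 14 = 12
n ≡ 12 (mod 14)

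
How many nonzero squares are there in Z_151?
For prime 151, there are (p-1)/2 = (151-1)/2 = 75 quadratic residues (excluding 0).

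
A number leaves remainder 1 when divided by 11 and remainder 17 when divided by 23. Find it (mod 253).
M = 11 × 23 = 253. M₁ = 23, y₁ ≡ 1 (mod 11). M₂ = 11, y₂ ≡ 21 (mod 23). k = 1×23×1 + 17×11×21 ≡ 155 (mod 253)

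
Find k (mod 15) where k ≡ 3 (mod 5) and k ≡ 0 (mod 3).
M = 5 × 3 = 15. M₁ = 3, y₁ ≡ 2 (mod 5). M₂ = 5, y₂ ≡ 2 (mod 3). k = 3×3×2 + 0×5×2 ≡ 3 (mod 15)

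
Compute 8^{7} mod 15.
2

Using successive squaring:
Binary expansion of 7: 111
Powers of 8 mod 15 (each is the square of the previous):
  8^1 ≡ 8 (mod 15)
  8^2 ≡ 8² = 64 ≡ 4 (mod 15)
  8^4 ≡ 4² = 16 ≡ 1 (mod 15)
7 = 4 + 2 + 1, so 8^7 = 8^4 × 8^2 × 8^1 ≡ 1 × 4 × 8 (mod 15)
Multiplying step by step:
  1 × 4 = 4 ≡ 4 (mod 15)
  4 × 8 = 32 ≡ 2 (mod 15)
Result: 8^7 ≡ 2 (mod 15)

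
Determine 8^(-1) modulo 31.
8^(-1) ≡ 4 (mod 31). Verification: 8 × 4 = 32 ≡ 1 (mod 31)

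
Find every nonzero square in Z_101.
QRs mod 101: {1, 4, 5, 6, 9, 13, 14, 16, 17, 19, 20, 21, 22, 23, 24, 25, 30, 31, 33, 36, 37, 43, 45, 47, 49, 52, 54, 56, 58, 64, 65, 68, 70, 71, 76, 77, 78, 79, 80, 81, 82, 84, 85, 87, 88, 92, 95, 96, 97, 100}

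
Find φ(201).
132

Prime factorization: 201 = 3 × 67
Using the formula φ(n) = n × Π(1 - 1/p) for each prime factor p:
φ(201) = 201 × (1 - 1/3) × (1 - 1/67)
φ(201) = 132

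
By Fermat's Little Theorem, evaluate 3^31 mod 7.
By Fermat: 3^{6} ≡ 1 (mod 7). 31 = 5×6 + 1. So 3^{31} ≡ 3^{1} ≡ 3 (mod 7)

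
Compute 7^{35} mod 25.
18

Using successive squaring:
Binary expansion of 35: 100011
Powers of 7 mod 25 (each is the square of the previous):
  7^1 ≡ 7 (mod 25)
  7^2 ≡ 7² = 49 ≡ 24 (mod 25)
  7^4 ≡ 24² = 576 ≡ 1 (mod 25)
  7^8 ≡ 1² = 1 ≡ 1 (mod 25)
  7^16 ≡ 1² = 1 ≡ 1 (mod 25)
  7^32 ≡ 1² = 1 ≡ 1 (mod 25)
35 = 32 + 2 + 1, so 7^35 = 7^32 × 7^2 × 7^1 ≡ 1 × 24 × 7 (mod 25)
Multiplying step by step:
  1 × 24 = 24 ≡ 24 (mod 25)
  24 × 7 = 168 ≡ 18 (mod 25)
Result: 7^35 ≡ 18 (mod 25)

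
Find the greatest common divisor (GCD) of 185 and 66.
1

Using the Euclidean algorithm:
185 = 2 × 66 + 53
66 = 1 × 53 + 13
53 = 4 × 13 + 1
13 = 13 × 1 + 0

GCD(185, 66) = 1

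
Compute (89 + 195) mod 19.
18

(89 + 195) = 284
284 mod 19 = 18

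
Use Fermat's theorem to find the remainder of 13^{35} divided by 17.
4

By Fermat's Little Theorem, a^(p-1) ≡ 1 (mod p) for prime p and gcd(a, p) = 1
Here p = 17, so 13^16 ≡ 1 (mod 17)
We can reduce the exponent: 35 mod 16 = 3
So 13^35 ≡ 13^3 (mod 17)
Computing: 13^3 mod 17 = 4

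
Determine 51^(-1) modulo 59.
51^(-1) ≡ 22 (mod 59). Verification: 51 × 22 = 1122 ≡ 1 (mod 59)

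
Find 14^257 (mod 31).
Using Fermat: 14^{30} ≡ 1 (mod 31). 257 ≡ 17 (mod 30). So 14^{257} ≡ 14^{17} ≡ 10 (mod 31)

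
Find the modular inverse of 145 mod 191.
145^(-1) ≡ 137 (mod 191). Verification: 145 × 137 = 19865 ≡ 1 (mod 191)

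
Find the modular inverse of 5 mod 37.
5^(-1) ≡ 15 (mod 37). Verification: 5 × 15 = 75 ≡ 1 (mod 37)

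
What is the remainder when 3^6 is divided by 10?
6 = 4 + 2 (binary 110). Repeated squaring mod 10: 3^1 ≡ 3; 3^2 ≡ 3² = 9 ≡ 9; 3^4 ≡ 9² = 81 ≡ 1. Multiply: 3^6 = 3^4 × 3^2 ≡ 1 × 9 (mod 10): 1 × 9 = 9 ≡ 9. So 3^6 ≡ 9 (mod 10).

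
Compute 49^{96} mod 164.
133

Using successive squaring:
Binary expansion of 96: 1100000
Powers of 49 mod 164 (each is the square of the previous):
  49^1 ≡ 49 (mod 164)
  49^2 ≡ 49² = 2401 ≡ 105 (mod 164)
  49^4 ≡ 105² = 11025 ≡ 37 (mod 164)
  49^8 ≡ 37² = 1369 ≡ 57 (mod 164)
  49^16 ≡ 57² = 3249 ≡ 133 (mod 164)
  49^32 ≡ 133² = 17689 ≡ 141 (mod 164)
  49^64 ≡ 141² = 19881 ≡ 37 (mod 164)
96 = 64 + 32, so 49^96 = 49^64 × 49^32 ≡ 37 × 141 (mod 164)
Multiplying step by step:
  37 × 141 = 5217 ≡ 133 (mod 164)
Result: 49^96 ≡ 133 (mod 164)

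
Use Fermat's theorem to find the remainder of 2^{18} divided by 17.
4

By Fermat's Little Theorem, a^(p-1) ≡ 1 (mod p) for prime p and gcd(a, p) = 1
Here p = 17, so 2^16 ≡ 1 (mod 17)
We can reduce the exponent: 18 mod 16 = 2
So 2^18 ≡ 2^2 (mod 17)
Computing: 2^2 mod 17 = 4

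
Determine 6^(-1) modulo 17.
6^(-1) ≡ 3 (mod 17). Verification: 6 × 3 = 18 ≡ 1 (mod 17)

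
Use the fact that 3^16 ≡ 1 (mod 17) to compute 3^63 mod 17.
By Fermat: 3^{16} ≡ 1 (mod 17). 63 = 3×16 + 15. So 3^{63} ≡ 3^{15} ≡ 6 (mod 17)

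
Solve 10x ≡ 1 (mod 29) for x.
3

Using Extended Euclidean Algorithm:
gcd(10, 29) = 1
Bezout coefficients: 10 × 3 + 29 × -1 = 1
So 10 × 3 ≡ 1 (mod 29)
The inverse is 3 mod 29 = 3
Verification: 10 × 3 = 30 = 1 × 29 + 1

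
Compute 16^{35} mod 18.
4

Using successive squaring:
Binary expansion of 35: 100011
Powers of 16 mod 18 (each is the square of the previous):
  16^1 ≡ 16 (mod 18)
  16^2 ≡ 16² = 256 ≡ 4 (mod 18)
  16^4 ≡ 4² = 16 ≡ 16 (mod 18)
  16^8 ≡ 16² = 256 ≡ 4 (mod 18)
  16^16 ≡ 4² = 16 ≡ 16 (mod 18)
  16^32 ≡ 16² = 256 ≡ 4 (mod 18)
35 = 32 + 2 + 1, so 16^35 = 16^32 × 16^2 × 16^1 ≡ 4 × 4 × 16 (mod 18)
Multiplying step by step:
  4 × 4 = 16 ≡ 16 (mod 18)
  16 × 16 = 256 ≡ 4 (mod 18)
Result: 16^35 ≡ 4 (mod 18)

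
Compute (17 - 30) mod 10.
7

(17 - 30) = -13
-13 mod 10 = 7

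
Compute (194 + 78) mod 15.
2

(194 + 78) = 272
272 mod 15 = 2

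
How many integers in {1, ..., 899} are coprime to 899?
840

Prime factorization: 899 = 29 × 31
Using the formula φ(n) = n × Π(1 - 1/p) for each prime factor p:
φ(899) = 899 × (1 - 1/29) × (1 - 1/31)
φ(899) = 840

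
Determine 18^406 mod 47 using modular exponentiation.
Using Fermat: 18^{46} ≡ 1 (mod 47). 406 ≡ 38 (mod 46). So 18^{406} ≡ 18^{38} ≡ 37 (mod 47)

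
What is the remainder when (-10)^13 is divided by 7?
Using Fermat: (-10)^{6} ≡ 1 (mod 7). 13 ≡ 1 (mod 6). So (-10)^{13} ≡ (-10)^{1} ≡ 4 (mod 7)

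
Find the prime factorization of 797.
797

Divide by primes starting from smallest:
797 ÷ 797 = 1

797 = 797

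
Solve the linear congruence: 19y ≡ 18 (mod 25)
22

Since gcd(19, 25) = 1 divides 18, a solution exists.
Multiply both sides by the inverse of 19 mod 25:
  19^(-1) mod 25 = 4
  x ≡ 4 × 18 ≡ 72 ≡ 22 (mod 25)
Verification: 19 × 22 = 418 = 16 × 25 + 18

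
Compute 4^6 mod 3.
4 ≡ 1 (mod 3). 6 = 4 + 2 (binary 110). Repeated squaring mod 3: 1^1 ≡ 1; 1^2 ≡ 1² = 1 ≡ 1; 1^4 ≡ 1² = 1 ≡ 1. Multiply: 4^6 ≡ 1^4 × 1^2 ≡ 1 × 1 (mod 3): 1 × 1 = 1 ≡ 1. So 4^6 ≡ 1 (mod 3).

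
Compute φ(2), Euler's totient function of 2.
1

Prime factorization: 2 = 2
Using the formula φ(n) = n × Π(1 - 1/p) for each prime factor p:
φ(2) = 2 × (1 - 1/2)
φ(2) = 1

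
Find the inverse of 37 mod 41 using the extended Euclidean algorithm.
Extended GCD: 37(10) + 41(-9) = 1. So 37^(-1) ≡ 10 ≡ 10 (mod 41). Verify: 37 × 10 = 370 ≡ 1 (mod 41)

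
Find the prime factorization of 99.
3^2 × 11

Divide by primes starting from smallest:
99 ÷ 3 = 33
33 ÷ 3 = 11
11 ÷ 11 = 1

99 = 3^2 × 11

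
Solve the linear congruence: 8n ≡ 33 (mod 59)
41

Since gcd(8, 59) = 1 divides 33, a solution exists.
Multiply both sides by the inverse of 8 mod 59:
  8^(-1) mod 59 = 37
  x ≡ 37 × 33 ≡ 1221 ≡ 41 (mod 59)
Verification: 8 × 41 = 328 = 5 × 59 + 33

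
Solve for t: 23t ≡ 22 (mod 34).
32

Since gcd(23, 34) = 1 divides 22, a solution exists.
Multiply both sides by the inverse of 23 mod 34:
  23^(-1) mod 34 = 3
  x ≡ 3 × 22 ≡ 66 ≡ 32 (mod 34)
Verification: 23 × 32 = 736 = 21 × 34 + 22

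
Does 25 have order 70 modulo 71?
p - 1 = 70 has prime divisors 2, 5, 7. Check 25^(70/q) mod 71 for each: 25^(70/2) = 25^35 ≡ 1, 25^(70/5) = 25^14 ≡ 54, 25^(70/7) = 25^10 ≡ 1 (mod 71). Since 25^35 ≡ 1 (mod 71), the order of 25 divides 35 (in fact the order is 5) ≠ 70, so it is not a primitive root.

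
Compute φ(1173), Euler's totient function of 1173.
704

Prime factorization: 1173 = 3 × 17 × 23
Using the formula φ(n) = n × Π(1 - 1/p) for each prime factor p:
φ(1173) = 1173 × (1 - 1/3) × (1 - 1/17) × (1 - 1/23)
φ(1173) = 704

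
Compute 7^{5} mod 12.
7

Using successive squaring:
Binary expansion of 5: 101
Powers of 7 mod 12 (each is the square of the previous):
  7^1 ≡ 7 (mod 12)
  7^2 ≡ 7² = 49 ≡ 1 (mod 12)
  7^4 ≡ 1² = 1 ≡ 1 (mod 12)
5 = 4 + 1, so 7^5 = 7^4 × 7^1 ≡ 1 × 7 (mod 12)
Multiplying step by step:
  1 × 7 = 7 ≡ 7 (mod 12)
Result: 7^5 ≡ 7 (mod 12)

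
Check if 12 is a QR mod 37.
By Euler's criterion: 12^{18} ≡ 1 (mod 37). Since this equals 1, 12 is a QR.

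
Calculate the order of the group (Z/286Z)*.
120

Prime factorization: 286 = 2 × 11 × 13
Using the formula φ(n) = n × Π(1 - 1/p) for each prime factor p:
φ(286) = 286 × (1 - 1/2) × (1 - 1/11) × (1 - 1/13)
φ(286) = 120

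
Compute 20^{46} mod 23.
9

Using successive squaring:
Binary expansion of 46: 101110
Powers of 20 mod 23 (each is the square of the previous):
  20^1 ≡ 20 (mod 23)
  20^2 ≡ 20² = 400 ≡ 9 (mod 23)
  20^4 ≡ 9² = 81 ≡ 12 (mod 23)
  20^8 ≡ 12² = 144 ≡ 6 (mod 23)
  20^16 ≡ 6² = 36 ≡ 13 (mod 23)
  20^32 ≡ 13² = 169 ≡ 8 (mod 23)
46 = 32 + 8 + 4 + 2, so 20^46 = 20^32 × 20^8 × 20^4 × 20^2 ≡ 8 × 6 × 12 × 9 (mod 23)
Multiplying step by step:
  8 × 6 = 48 ≡ 2 (mod 23)
  2 × 12 = 24 ≡ 1 (mod 23)
  1 × 9 = 9 ≡ 9 (mod 23)
Result: 20^46 ≡ 9 (mod 23)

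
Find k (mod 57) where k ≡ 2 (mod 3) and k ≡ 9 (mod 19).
M = 3 × 19 = 57. M₁ = 19, y₁ ≡ 1 (mod 3). M₂ = 3, y₂ ≡ 13 (mod 19). k = 2×19×1 + 9×3×13 ≡ 47 (mod 57)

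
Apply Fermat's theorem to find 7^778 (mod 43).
By Fermat: 7^{42} ≡ 1 (mod 43). 778 ≡ 22 (mod 42). So 7^{778} ≡ 7^{22} ≡ 36 (mod 43)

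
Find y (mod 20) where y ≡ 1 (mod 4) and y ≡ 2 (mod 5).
M = 4 × 5 = 20. M₁ = 5, y₁ ≡ 1 (mod 4). M₂ = 4, y₂ ≡ 4 (mod 5). y = 1×5×1 + 2×4×4 ≡ 17 (mod 20)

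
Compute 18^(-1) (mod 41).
16

Using Extended Euclidean Algorithm:
gcd(18, 41) = 1
Bezout coefficients: 18 × 16 + 41 × -7 = 1
So 18 × 16 ≡ 1 (mod 41)
The inverse is 16 mod 41 = 16
Verification: 18 × 16 = 288 = 7 × 41 + 1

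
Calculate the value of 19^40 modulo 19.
Using repeated squaring. 19 ≡ 0 (mod 19). 40 = 32 + 8 (binary 101000). Repeated squaring mod 19: 0^1 ≡ 0; 0^2 ≡ 0² = 0 ≡ 0; 0^4 ≡ 0² = 0 ≡ 0; 0^8 ≡ 0² = 0 ≡ 0; 0^16 ≡ 0² = 0 ≡ 0; 0^32 ≡ 0² = 0 ≡ 0. Multiply: 19^40 ≡ 0^32 × 0^8 ≡ 0 × 0 (mod 19): 0 × 0 = 0 ≡ 0. So 19^40 ≡ 0 (mod 19).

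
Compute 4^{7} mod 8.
0

Using successive squaring:
Binary expansion of 7: 111
Powers of 4 mod 8 (each is the square of the previous):
  4^1 ≡ 4 (mod 8)
  4^2 ≡ 4² = 16 ≡ 0 (mod 8)
  4^4 ≡ 0² = 0 ≡ 0 (mod 8)
7 = 4 + 2 + 1, so 4^7 = 4^4 × 4^2 × 4^1 ≡ 0 × 0 × 4 (mod 8)
Multiplying step by step:
  0 × 0 = 0 ≡ 0 (mod 8)
  0 × 4 = 0 ≡ 0 (mod 8)
Result: 4^7 ≡ 0 (mod 8)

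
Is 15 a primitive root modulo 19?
Yes

To verify, check if 15^(18/q) ≢ 1 (mod 19) for each prime divisor q of 18
Divisors of 18 = 18: [1, 2, 3, 6, 9, 18]
  15^(18/2) = 15^9 ≡ 18 (mod 19)
  15^(18/3) = 15^6 ≡ 11 (mod 19)
Conclusion: 15 is a primitive root modulo 19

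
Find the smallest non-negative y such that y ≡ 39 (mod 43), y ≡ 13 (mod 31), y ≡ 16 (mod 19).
168

Using the Chinese Remainder Theorem:
M = product of moduli = 25327
For equation 1: M_1 = 589, 589 ≡ 30 (mod 43), inverse of 589 mod 43 is 33 (check: 30 × 33 = 990 ≡ 1 (mod 43))
For equation 2: M_2 = 817, 817 ≡ 11 (mod 31), inverse of 817 mod 31 is 17 (check: 11 × 17 = 187 ≡ 1 (mod 31))
For equation 3: M_3 = 1333, 1333 ≡ 3 (mod 19), inverse of 1333 mod 19 is 13 (check: 3 × 13 = 39 ≡ 1 (mod 19))
Combine: y ≡ Σ r_i×M_i×(M_i⁻¹ mod m_i) = 39×589×33 + 13×817×17 + 16×1333×13 = 758043 + 180557 + 277264 = 1215864
1215864 mod 25327 = 168
y ≡ 168 (mod 25327)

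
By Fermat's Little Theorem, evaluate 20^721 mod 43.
By Fermat: 20^{42} ≡ 1 (mod 43). 721 ≡ 7 (mod 42). So 20^{721} ≡ 20^{7} ≡ 37 (mod 43)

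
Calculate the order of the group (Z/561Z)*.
320

Prime factorization: 561 = 3 × 11 × 17
Using the formula φ(n) = n × Π(1 - 1/p) for each prime factor p:
φ(561) = 561 × (1 - 1/3) × (1 - 1/11) × (1 - 1/17)
φ(561) = 320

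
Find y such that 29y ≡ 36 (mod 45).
9

Since gcd(29, 45) = 1 divides 36, a solution exists.
Multiply both sides by the inverse of 29 mod 45:
  29^(-1) mod 45 = 14
  x ≡ 14 × 36 ≡ 504 ≡ 9 (mod 45)
Verification: 29 × 9 = 261 = 5 × 45 + 36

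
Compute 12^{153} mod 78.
12

Using successive squaring:
Binary expansion of 153: 10011001
Powers of 12 mod 78 (each is the square of the previous):
  12^1 ≡ 12 (mod 78)
  12^2 ≡ 12² = 144 ≡ 66 (mod 78)
  12^4 ≡ 66² = 4356 ≡ 66 (mod 78)
  12^8 ≡ 66² = 4356 ≡ 66 (mod 78)
  12^16 ≡ 66² = 4356 ≡ 66 (mod 78)
  12^32 ≡ 66² = 4356 ≡ 66 (mod 78)
  12^64 ≡ 66² = 4356 ≡ 66 (mod 78)
  12^128 ≡ 66² = 4356 ≡ 66 (mod 78)
153 = 128 + 16 + 8 + 1, so 12^153 = 12^128 × 12^16 × 12^8 × 12^1 ≡ 66 × 66 × 66 × 12 (mod 78)
Multiplying step by step:
  66 × 66 = 4356 ≡ 66 (mod 78)
  66 × 66 = 4356 ≡ 66 (mod 78)
  66 × 12 = 792 ≡ 12 (mod 78)
Result: 12^153 ≡ 12 (mod 78)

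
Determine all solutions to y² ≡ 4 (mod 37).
The square roots of 4 mod 37 are 35 and 2. Verify: 35² = 1225 ≡ 4 (mod 37)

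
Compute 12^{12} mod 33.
12

Using successive squaring:
Binary expansion of 12: 1100
Powers of 12 mod 33 (each is the square of the previous):
  12^1 ≡ 12 (mod 33)
  12^2 ≡ 12² = 144 ≡ 12 (mod 33)
  12^4 ≡ 12² = 144 ≡ 12 (mod 33)
  12^8 ≡ 12² = 144 ≡ 12 (mod 33)
12 = 8 + 4, so 12^12 = 12^8 × 12^4 ≡ 12 × 12 (mod 33)
Multiplying step by step:
  12 × 12 = 144 ≡ 12 (mod 33)
Result: 12^12 ≡ 12 (mod 33)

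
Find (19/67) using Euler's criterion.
(19/67) = 19^{33} mod 67 = 1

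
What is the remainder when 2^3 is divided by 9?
3 = 2 + 1 (binary 11). Repeated squaring mod 9: 2^1 ≡ 2; 2^2 ≡ 2² = 4 ≡ 4. Multiply: 2^3 = 2^2 × 2^1 ≡ 4 × 2 (mod 9): 4 × 2 = 8 ≡ 8. So 2^3 ≡ 8 (mod 9).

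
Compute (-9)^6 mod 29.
(-9) ≡ 20 (mod 29). 6 = 4 + 2 (binary 110). Repeated squaring mod 29: 20^1 ≡ 20; 20^2 ≡ 20² = 400 ≡ 23; 20^4 ≡ 23² = 529 ≡ 7. Multiply: (-9)^6 ≡ 20^4 × 20^2 ≡ 7 × 23 (mod 29): 7 × 23 = 161 ≡ 16. So (-9)^6 ≡ 16 (mod 29).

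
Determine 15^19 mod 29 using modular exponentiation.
Using repeated squaring. 19 = 16 + 2 + 1 (binary 10011). Repeated squaring mod 29: 15^1 ≡ 15; 15^2 ≡ 15² = 225 ≡ 22; 15^4 ≡ 22² = 484 ≡ 20; 15^8 ≡ 20² = 400 ≡ 23; 15^16 ≡ 23² = 529 ≡ 7. Multiply: 15^19 = 15^16 × 15^2 × 15^1 ≡ 7 × 22 × 15 (mod 29): 7 × 22 = 154 ≡ 9; 9 × 15 = 135 ≡ 19. So 15^19 ≡ 19 (mod 29).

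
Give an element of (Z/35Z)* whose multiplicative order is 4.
8 has order 4 mod 35 since 8^{4} ≡ 1 (mod 35) and no smaller power works.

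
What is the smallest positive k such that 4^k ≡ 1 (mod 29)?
Powers of 4 mod 29: 4^1≡4, 4^2≡16, 4^3≡6, 4^4≡24, 4^5≡9, 4^6≡7, 4^7≡28, 4^8≡25, 4^9≡13, 4^10≡23, 4^11≡5, 4^12≡20, 4^13≡22, 4^14≡1. Order = 14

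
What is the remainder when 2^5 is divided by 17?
5 = 4 + 1 (binary 101). Repeated squaring mod 17: 2^1 ≡ 2; 2^2 ≡ 2² = 4 ≡ 4; 2^4 ≡ 4² = 16 ≡ 16. Multiply: 2^5 = 2^4 × 2^1 ≡ 16 × 2 (mod 17): 16 × 2 = 32 ≡ 15. So 2^5 ≡ 15 (mod 17).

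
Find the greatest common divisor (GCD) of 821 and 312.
1

Using the Euclidean algorithm:
821 = 2 × 312 + 197
312 = 1 × 197 + 115
197 = 1 × 115 + 82
115 = 1 × 82 + 33
82 = 2 × 33 + 16
33 = 2 × 16 + 1
16 = 16 × 1 + 0

GCD(821, 312) = 1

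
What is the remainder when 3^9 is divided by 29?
9 = 8 + 1 (binary 1001). Repeated squaring mod 29: 3^1 ≡ 3; 3^2 ≡ 3² = 9 ≡ 9; 3^4 ≡ 9² = 81 ≡ 23; 3^8 ≡ 23² = 529 ≡ 7. Multiply: 3^9 = 3^8 × 3^1 ≡ 7 × 3 (mod 29): 7 × 3 = 21 ≡ 21. So 3^9 ≡ 21 (mod 29).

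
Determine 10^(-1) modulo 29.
10^(-1) ≡ 3 (mod 29). Verification: 10 × 3 = 30 ≡ 1 (mod 29)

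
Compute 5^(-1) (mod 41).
5^(-1) ≡ 33 (mod 41). Verification: 5 × 33 = 165 ≡ 1 (mod 41)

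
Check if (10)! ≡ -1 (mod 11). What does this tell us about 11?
(10)! mod 11 = 10. Since this equals -1 (mod 11), Wilson confirms 11 is prime.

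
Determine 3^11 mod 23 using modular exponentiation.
Using repeated squaring. 11 = 8 + 2 + 1 (binary 1011). Repeated squaring mod 23: 3^1 ≡ 3; 3^2 ≡ 3² = 9 ≡ 9; 3^4 ≡ 9² = 81 ≡ 12; 3^8 ≡ 12² = 144 ≡ 6. Multiply: 3^11 = 3^8 × 3^2 × 3^1 ≡ 6 × 9 × 3 (mod 23): 6 × 9 = 54 ≡ 8; 8 × 3 = 24 ≡ 1. So 3^11 ≡ 1 (mod 23).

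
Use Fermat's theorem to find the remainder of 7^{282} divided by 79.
67

By Fermat's Little Theorem, a^(p-1) ≡ 1 (mod p) for prime p and gcd(a, p) = 1
Here p = 79, so 7^78 ≡ 1 (mod 79)
We can reduce the exponent: 282 mod 78 = 48
So 7^282 ≡ 7^48 (mod 79)
Computing: 7^48 mod 79 = 67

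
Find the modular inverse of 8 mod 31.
8^(-1) ≡ 4 (mod 31). Verification: 8 × 4 = 32 ≡ 1 (mod 31)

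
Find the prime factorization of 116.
2^2 × 29

Divide by primes starting from smallest:
116 ÷ 2 = 58
58 ÷ 2 = 29
29 ÷ 29 = 1

116 = 2^2 × 29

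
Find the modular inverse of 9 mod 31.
9^(-1) ≡ 7 (mod 31). Verification: 9 × 7 = 63 ≡ 1 (mod 31)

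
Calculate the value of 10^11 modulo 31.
Using repeated squaring. 11 = 8 + 2 + 1 (binary 1011). Repeated squaring mod 31: 10^1 ≡ 10; 10^2 ≡ 10² = 100 ≡ 7; 10^4 ≡ 7² = 49 ≡ 18; 10^8 ≡ 18² = 324 ≡ 14. Multiply: 10^11 = 10^8 × 10^2 × 10^1 ≡ 14 × 7 × 10 (mod 31): 14 × 7 = 98 ≡ 5; 5 × 10 = 50 ≡ 19. So 10^11 ≡ 19 (mod 31).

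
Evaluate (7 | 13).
(7/13) = 7^{6} mod 13 = -1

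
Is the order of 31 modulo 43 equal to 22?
No, the actual order is 21, not 22.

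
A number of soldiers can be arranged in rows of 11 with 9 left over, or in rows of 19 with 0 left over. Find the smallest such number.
M = 11 × 19 = 209. M₁ = 19, y₁ ≡ 7 (mod 11). M₂ = 11, y₂ ≡ 7 (mod 19). m = 9×19×7 + 0×11×7 ≡ 152 (mod 209). The smallest positive such number is 152.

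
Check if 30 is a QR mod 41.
By Euler's criterion: 30^{20} ≡ 40 (mod 41). Since this equals -1 (≡ 40), 30 is not a QR.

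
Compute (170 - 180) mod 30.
20

(170 - 180) = -10
-10 mod 30 = 20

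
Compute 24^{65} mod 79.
56

Using successive squaring:
Binary expansion of 65: 1000001
Powers of 24 mod 79 (each is the square of the previous):
  24^1 ≡ 24 (mod 79)
  24^2 ≡ 24² = 576 ≡ 23 (mod 79)
  24^4 ≡ 23² = 529 ≡ 55 (mod 79)
  24^8 ≡ 55² = 3025 ≡ 23 (mod 79)
  24^16 ≡ 23² = 529 ≡ 55 (mod 79)
  24^32 ≡ 55² = 3025 ≡ 23 (mod 79)
  24^64 ≡ 23² = 529 ≡ 55 (mod 79)
65 = 64 + 1, so 24^65 = 24^64 × 24^1 ≡ 55 × 24 (mod 79)
Multiplying step by step:
  55 × 24 = 1320 ≡ 56 (mod 79)
Result: 24^65 ≡ 56 (mod 79)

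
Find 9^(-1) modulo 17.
2

Using Extended Euclidean Algorithm:
gcd(9, 17) = 1
Bezout coefficients: 9 × 2 + 17 × -1 = 1
So 9 × 2 ≡ 1 (mod 17)
The inverse is 2 mod 17 = 2
Verification: 9 × 2 = 18 = 1 × 17 + 1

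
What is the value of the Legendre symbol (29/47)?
(29/47) = 29^{23} mod 47 = -1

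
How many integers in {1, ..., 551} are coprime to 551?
504

Prime factorization: 551 = 19 × 29
Using the formula φ(n) = n × Π(1 - 1/p) for each prime factor p:
φ(551) = 551 × (1 - 1/19) × (1 - 1/29)
φ(551) = 504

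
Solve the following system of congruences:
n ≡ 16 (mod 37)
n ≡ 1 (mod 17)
460

Using the Chinese Remainder Theorem:
M = product of moduli = 629
For equation 1: M_1 = 17, 17 ≡ 17 (mod 37), inverse of 17 mod 37 is 24 (check: 17 × 24 = 408 ≡ 1 (mod 37))
For equation 2: M_2 = 37, 37 ≡ 3 (mod 17), inverse of 37 mod 17 is 6 (check: 3 × 6 = 18 ≡ 1 (mod 17))
Combine: n ≡ Σ r_i×M_i×(M_i⁻¹ mod m_i) = 16×17×24 + 1×37×6 = 6528 + 222 = 6750
6750 mod 629 = 460
n ≡ 460 (mod 629)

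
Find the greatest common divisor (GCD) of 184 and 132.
4

Using the Euclidean algorithm:
184 = 1 × 132 + 52
132 = 2 × 52 + 28
52 = 1 × 28 + 24
28 = 1 × 24 + 4
24 = 6 × 4 + 0

GCD(184, 132) = 4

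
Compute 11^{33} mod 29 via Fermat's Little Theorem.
14

By Fermat's Little Theorem, a^(p-1) ≡ 1 (mod p) for prime p and gcd(a, p) = 1
Here p = 29, so 11^28 ≡ 1 (mod 29)
We can reduce the exponent: 33 mod 28 = 5
So 11^33 ≡ 11^5 (mod 29)
Computing: 11^5 mod 29 = 14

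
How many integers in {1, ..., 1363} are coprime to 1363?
1288

Prime factorization: 1363 = 29 × 47
Using the formula φ(n) = n × Π(1 - 1/p) for each prime factor p:
φ(1363) = 1363 × (1 - 1/29) × (1 - 1/47)
φ(1363) = 1288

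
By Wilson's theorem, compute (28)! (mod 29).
By Wilson's theorem, (28)! ≡ -1 ≡ 28 (mod 29)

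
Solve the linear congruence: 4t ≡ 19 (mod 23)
22

Since gcd(4, 23) = 1 divides 19, a solution exists.
Multiply both sides by the inverse of 4 mod 23:
  4^(-1) mod 23 = 6
  x ≡ 6 × 19 ≡ 114 ≡ 22 (mod 23)
Verification: 4 × 22 = 88 = 3 × 23 + 19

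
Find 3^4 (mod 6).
4 = 4 (binary 100). Repeated squaring mod 6: 3^1 ≡ 3; 3^2 ≡ 3² = 9 ≡ 3; 3^4 ≡ 3² = 9 ≡ 3. So 3^4 ≡ 3 (mod 6).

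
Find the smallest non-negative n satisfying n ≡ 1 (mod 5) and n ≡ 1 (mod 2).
M = 5 × 2 = 10. M₁ = 2, y₁ ≡ 3 (mod 5). M₂ = 5, y₂ ≡ 1 (mod 2). n = 1×2×3 + 1×5×1 ≡ 1 (mod 10)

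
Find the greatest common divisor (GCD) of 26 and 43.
1

Using the Euclidean algorithm:
26 = 0 × 43 + 26
43 = 1 × 26 + 17
26 = 1 × 17 + 9
17 = 1 × 9 + 8
9 = 1 × 8 + 1
8 = 8 × 1 + 0

GCD(26, 43) = 1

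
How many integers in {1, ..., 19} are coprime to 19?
18

Prime factorization: 19 = 19
Using the formula φ(n) = n × Π(1 - 1/p) for each prime factor p:
φ(19) = 19 × (1 - 1/19)
φ(19) = 18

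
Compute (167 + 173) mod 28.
4

(167 + 173) = 340
340 mod 28 = 4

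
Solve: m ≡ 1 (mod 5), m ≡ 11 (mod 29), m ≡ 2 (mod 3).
M = 5 × 29 × 3 = 435. M₁ = 87, y₁ ≡ 3 (mod 5). M₂ = 15, y₂ ≡ 2 (mod 29). M₃ = 145, y₃ ≡ 1 (mod 3). m = 1×87×3 + 11×15×2 + 2×145×1 ≡ 11 (mod 435)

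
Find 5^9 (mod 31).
9 = 8 + 1 (binary 1001). Repeated squaring mod 31: 5^1 ≡ 5; 5^2 ≡ 5² = 25 ≡ 25; 5^4 ≡ 25² = 625 ≡ 5; 5^8 ≡ 5² = 25 ≡ 25. Multiply: 5^9 = 5^8 × 5^1 ≡ 25 × 5 (mod 31): 25 × 5 = 125 ≡ 1. So 5^9 ≡ 1 (mod 31).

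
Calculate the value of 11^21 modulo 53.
Using repeated squaring. 21 = 16 + 4 + 1 (binary 10101). Repeated squaring mod 53: 11^1 ≡ 11; 11^2 ≡ 11² = 121 ≡ 15; 11^4 ≡ 15² = 225 ≡ 13; 11^8 ≡ 13² = 169 ≡ 10; 11^16 ≡ 10² = 100 ≡ 47. Multiply: 11^21 = 11^16 × 11^4 × 11^1 ≡ 47 × 13 × 11 (mod 53): 47 × 13 = 611 ≡ 28; 28 × 11 = 308 ≡ 43. So 11^21 ≡ 43 (mod 53).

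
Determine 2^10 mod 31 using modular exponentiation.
10 = 8 + 2 (binary 1010). Repeated squaring mod 31: 2^1 ≡ 2; 2^2 ≡ 2² = 4 ≡ 4; 2^4 ≡ 4² = 16 ≡ 16; 2^8 ≡ 16² = 256 ≡ 8. Multiply: 2^10 = 2^8 × 2^2 ≡ 8 × 4 (mod 31): 8 × 4 = 32 ≡ 1. So 2^10 ≡ 1 (mod 31).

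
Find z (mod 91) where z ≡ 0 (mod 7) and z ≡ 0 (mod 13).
M = 7 × 13 = 91. M₁ = 13, y₁ ≡ 6 (mod 7). M₂ = 7, y₂ ≡ 2 (mod 13). z = 0×13×6 + 0×7×2 ≡ 0 (mod 91)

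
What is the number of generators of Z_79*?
Number of primitive roots mod 79 = φ(78) = 24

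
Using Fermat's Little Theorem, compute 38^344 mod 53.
By Fermat: 38^{52} ≡ 1 (mod 53). 344 = 6×52 + 32. So 38^{344} ≡ 38^{32} ≡ 24 (mod 53)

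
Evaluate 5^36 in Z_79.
Using repeated squaring. 36 = 32 + 4 (binary 100100). Repeated squaring mod 79: 5^1 ≡ 5; 5^2 ≡ 5² = 25 ≡ 25; 5^4 ≡ 25² = 625 ≡ 72; 5^8 ≡ 72² = 5184 ≡ 49; 5^16 ≡ 49² = 2401 ≡ 31; 5^32 ≡ 31² = 961 ≡ 13. Multiply: 5^36 = 5^32 × 5^4 ≡ 13 × 72 (mod 79): 13 × 72 = 936 ≡ 67. So 5^36 ≡ 67 (mod 79).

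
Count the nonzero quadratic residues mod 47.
For prime 47, there are (p-1)/2 = (47-1)/2 = 23 quadratic residues (excluding 0).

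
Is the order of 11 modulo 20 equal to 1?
No, the actual order is 2, not 1.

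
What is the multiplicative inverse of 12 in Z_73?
67

Using Extended Euclidean Algorithm:
gcd(12, 73) = 1
Bezout coefficients: 12 × -6 + 73 × 1 = 1
So 12 × -6 ≡ 1 (mod 73)
The inverse is -6 mod 73 = 67
Verification: 12 × 67 = 804 = 11 × 73 + 1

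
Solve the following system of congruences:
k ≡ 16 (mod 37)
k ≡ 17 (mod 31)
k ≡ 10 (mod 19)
13595

Using the Chinese Remainder Theorem:
M = product of moduli = 21793
For equation 1: M_1 = 589, 589 ≡ 34 (mod 37), inverse of 589 mod 37 is 12 (check: 34 × 12 = 408 ≡ 1 (mod 37))
For equation 2: M_2 = 703, 703 ≡ 21 (mod 31), inverse of 703 mod 31 is 3 (check: 21 × 3 = 63 ≡ 1 (mod 31))
For equation 3: M_3 = 1147, 1147 ≡ 7 (mod 19), inverse of 1147 mod 19 is 11 (check: 7 × 11 = 77 ≡ 1 (mod 19))
Combine: k ≡ Σ r_i×M_i×(M_i⁻¹ mod m_i) = 16×589×12 + 17×703×3 + 10×1147×11 = 113088 + 35853 + 126170 = 275111
275111 mod 21793 = 13595
k ≡ 13595 (mod 21793)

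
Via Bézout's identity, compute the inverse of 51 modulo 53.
Extended GCD: 51(26) + 53(-25) = 1. So 51^(-1) ≡ 26 ≡ 26 (mod 53). Verify: 51 × 26 = 1326 ≡ 1 (mod 53)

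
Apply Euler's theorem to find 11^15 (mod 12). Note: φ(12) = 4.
By Euler: 11^{4} ≡ 1 (mod 12) since gcd(11, 12) = 1. 15 = 3×4 + 3. So 11^{15} ≡ 11^{3} ≡ 11 (mod 12)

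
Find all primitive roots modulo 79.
Primitive roots mod 79: {3, 6, 7, 28, 29, 30, 34, 35, 37, 39, 43, 47, 48, 53, 54, 59, 60, 63, 66, 68, 70, 74, 75, 77}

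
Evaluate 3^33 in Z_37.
Using repeated squaring. 33 = 32 + 1 (binary 100001). Repeated squaring mod 37: 3^1 ≡ 3; 3^2 ≡ 3² = 9 ≡ 9; 3^4 ≡ 9² = 81 ≡ 7; 3^8 ≡ 7² = 49 ≡ 12; 3^16 ≡ 12² = 144 ≡ 33; 3^32 ≡ 33² = 1089 ≡ 16. Multiply: 3^33 = 3^32 × 3^1 ≡ 16 × 3 (mod 37): 16 × 3 = 48 ≡ 11. So 3^33 ≡ 11 (mod 37).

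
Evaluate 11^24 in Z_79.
Using repeated squaring. 24 = 16 + 8 (binary 11000). Repeated squaring mod 79: 11^1 ≡ 11; 11^2 ≡ 11² = 121 ≡ 42; 11^4 ≡ 42² = 1764 ≡ 26; 11^8 ≡ 26² = 676 ≡ 44; 11^16 ≡ 44² = 1936 ≡ 40. Multiply: 11^24 = 11^16 × 11^8 ≡ 40 × 44 (mod 79): 40 × 44 = 1760 ≡ 22. So 11^24 ≡ 22 (mod 79).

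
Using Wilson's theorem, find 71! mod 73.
(72)! = (71)! × (72) ≡ -1 (mod 73). So (71)! ≡ -1 × (72)^(-1) ≡ (-1)×(-1) = 1 (mod 73)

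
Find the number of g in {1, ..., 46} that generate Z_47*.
Number of primitive roots mod 47 = φ(46) = 22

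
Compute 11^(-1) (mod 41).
15

Using Extended Euclidean Algorithm:
gcd(11, 41) = 1
Bezout coefficients: 11 × 15 + 41 × -4 = 1
So 11 × 15 ≡ 1 (mod 41)
The inverse is 15 mod 41 = 15
Verification: 11 × 15 = 165 = 4 × 41 + 1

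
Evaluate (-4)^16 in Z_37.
Using repeated squaring. (-4) ≡ 33 (mod 37). 16 = 16 (binary 10000). Repeated squaring mod 37: 33^1 ≡ 33; 33^2 ≡ 33² = 1089 ≡ 16; 33^4 ≡ 16² = 256 ≡ 34; 33^8 ≡ 34² = 1156 ≡ 9; 33^16 ≡ 9² = 81 ≡ 7. So (-4)^16 ≡ 7 (mod 37).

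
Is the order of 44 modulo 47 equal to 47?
No, the actual order is 46, not 47.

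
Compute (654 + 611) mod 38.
11

(654 + 611) = 1265
1265 mod 38 = 11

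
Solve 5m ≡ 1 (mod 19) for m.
5^(-1) ≡ 4 (mod 19). Verification: 5 × 4 = 20 ≡ 1 (mod 19)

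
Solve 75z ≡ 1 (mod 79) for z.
75^(-1) ≡ 59 (mod 79). Verification: 75 × 59 = 4425 ≡ 1 (mod 79)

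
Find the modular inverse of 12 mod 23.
12^(-1) ≡ 2 (mod 23). Verification: 12 × 2 = 24 ≡ 1 (mod 23)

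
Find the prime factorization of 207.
3^2 × 23

Divide by primes starting from smallest:
207 ÷ 3 = 69
69 ÷ 3 = 23
23 ÷ 23 = 1

207 = 3^2 × 23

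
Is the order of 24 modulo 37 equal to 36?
Yes, ord_37(24) = 36.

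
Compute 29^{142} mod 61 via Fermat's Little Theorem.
14

By Fermat's Little Theorem, a^(p-1) ≡ 1 (mod p) for prime p and gcd(a, p) = 1
Here p = 61, so 29^60 ≡ 1 (mod 61)
We can reduce the exponent: 142 mod 60 = 22
So 29^142 ≡ 29^22 (mod 61)
Computing: 29^22 mod 61 = 14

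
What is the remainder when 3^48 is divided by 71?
Using repeated squaring. 48 = 32 + 16 (binary 110000). Repeated squaring mod 71: 3^1 ≡ 3; 3^2 ≡ 3² = 9 ≡ 9; 3^4 ≡ 9² = 81 ≡ 10; 3^8 ≡ 10² = 100 ≡ 29; 3^16 ≡ 29² = 841 ≡ 60; 3^32 ≡ 60² = 3600 ≡ 50. Multiply: 3^48 = 3^32 × 3^16 ≡ 50 × 60 (mod 71): 50 × 60 = 3000 ≡ 18. So 3^48 ≡ 18 (mod 71).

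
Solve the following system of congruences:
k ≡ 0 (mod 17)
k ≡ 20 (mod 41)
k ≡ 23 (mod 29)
5678

Using the Chinese Remainder Theorem:
M = product of moduli = 20213
For equation 1: M_1 = 1189, 1189 ≡ 16 (mod 17), inverse of 1189 mod 17 is 16 (check: 16 × 16 = 256 ≡ 1 (mod 17))
For equation 2: M_2 = 493, 493 ≡ 1 (mod 41), inverse of 493 mod 41 is 1 (check: 1 × 1 = 1 ≡ 1 (mod 41))
For equation 3: M_3 = 697, 697 ≡ 1 (mod 29), inverse of 697 mod 29 is 1 (check: 1 × 1 = 1 ≡ 1 (mod 29))
Combine: k ≡ Σ r_i×M_i×(M_i⁻¹ mod m_i) = 0×1189×16 + 20×493×1 + 23×697×1 = 0 + 9860 + 16031 = 25891
25891 mod 20213 = 5678
k ≡ 5678 (mod 20213)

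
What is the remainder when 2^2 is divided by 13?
2 = 2 (binary 10). Repeated squaring mod 13: 2^1 ≡ 2; 2^2 ≡ 2² = 4 ≡ 4. So 2^2 ≡ 4 (mod 13).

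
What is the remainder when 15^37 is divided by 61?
Using repeated squaring. 37 = 32 + 4 + 1 (binary 100101). Repeated squaring mod 61: 15^1 ≡ 15; 15^2 ≡ 15² = 225 ≡ 42; 15^4 ≡ 42² = 1764 ≡ 56; 15^8 ≡ 56² = 3136 ≡ 25; 15^16 ≡ 25² = 625 ≡ 15; 15^32 ≡ 15² = 225 ≡ 42. Multiply: 15^37 = 15^32 × 15^4 × 15^1 ≡ 42 × 56 × 15 (mod 61): 42 × 56 = 2352 ≡ 34; 34 × 15 = 510 ≡ 22. So 15^37 ≡ 22 (mod 61).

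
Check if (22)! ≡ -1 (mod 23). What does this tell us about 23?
(22)! mod 23 = 22. Since this equals -1 (mod 23), Wilson confirms 23 is prime.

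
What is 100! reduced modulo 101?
By Wilson's theorem, (100)! ≡ -1 ≡ 100 (mod 101)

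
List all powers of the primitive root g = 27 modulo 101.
g^1, g^2, ..., g^{100} mod 101: {27, 22, 89, 80, 39, 43, 50, 37, 90, 6, 61, 31, 29, 76, 32, 56, 98, 20, 35, 36, 63, 85, 73, 52, 91, 33, 83, 19, 8, 14, 75, 5, 34, 9, 41, 97, 94, 13, 48, 84, 46, 30, 2, 54, 44, 77, 59, 78, 86, 100, 74, 79, 12, 21, 62, 58, 51, 64, 11, 95, 40, 70, 72, 25, 69, 45, 3, 81, 66, 65, 38, 16, 28, 49, 10, 68, 18, 82, 93, 87, 26, 96, 67, 92, 60, 4, 7, 88, 53, 17, 55, 71, 99, 47, 57, 24, 42, 23, 15, 1}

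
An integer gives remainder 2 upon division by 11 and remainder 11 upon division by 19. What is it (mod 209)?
M = 11 × 19 = 209. M₁ = 19, y₁ ≡ 7 (mod 11). M₂ = 11, y₂ ≡ 7 (mod 19). m = 2×19×7 + 11×11×7 ≡ 68 (mod 209). The smallest positive such number is 68.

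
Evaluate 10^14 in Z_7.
Using Fermat: 10^{6} ≡ 1 (mod 7). 14 ≡ 2 (mod 6). So 10^{14} ≡ 10^{2} ≡ 2 (mod 7)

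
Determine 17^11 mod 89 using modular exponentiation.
Using repeated squaring. 11 = 8 + 2 + 1 (binary 1011). Repeated squaring mod 89: 17^1 ≡ 17; 17^2 ≡ 17² = 289 ≡ 22; 17^4 ≡ 22² = 484 ≡ 39; 17^8 ≡ 39² = 1521 ≡ 8. Multiply: 17^11 = 17^8 × 17^2 × 17^1 ≡ 8 × 22 × 17 (mod 89): 8 × 22 = 176 ≡ 87; 87 × 17 = 1479 ≡ 55. So 17^11 ≡ 55 (mod 89).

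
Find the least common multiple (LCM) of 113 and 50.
5650

First find GCD(113, 50) using the Euclidean algorithm:
113 = 2 × 50 + 13
50 = 3 × 13 + 11
13 = 1 × 11 + 2
11 = 5 × 2 + 1
2 = 2 × 1 + 0
GCD(113, 50) = 1

LCM formula: LCM(a, b) = (a × b) / GCD(a, b)
LCM(113, 50) = (113 × 50) / 1
LCM(113, 50) = 5650 / 1
LCM(113, 50) = 5650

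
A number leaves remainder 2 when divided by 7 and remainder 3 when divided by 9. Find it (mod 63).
M = 7 × 9 = 63. M₁ = 9, y₁ ≡ 4 (mod 7). M₂ = 7, y₂ ≡ 4 (mod 9). t = 2×9×4 + 3×7×4 ≡ 30 (mod 63)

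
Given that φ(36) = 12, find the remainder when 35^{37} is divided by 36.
By Euler: 35^{12} ≡ 1 (mod 36) since gcd(35, 36) = 1. 37 = 3×12 + 1. So 35^{37} ≡ 35^{1} ≡ 35 (mod 36)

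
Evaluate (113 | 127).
(113/127) = 113^{63} mod 127 = 1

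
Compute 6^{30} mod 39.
12

Using successive squaring:
Binary expansion of 30: 11110
Powers of 6 mod 39 (each is the square of the previous):
  6^1 ≡ 6 (mod 39)
  6^2 ≡ 6² = 36 ≡ 36 (mod 39)
  6^4 ≡ 36² = 1296 ≡ 9 (mod 39)
  6^8 ≡ 9² = 81 ≡ 3 (mod 39)
  6^16 ≡ 3² = 9 ≡ 9 (mod 39)
30 = 16 + 8 + 4 + 2, so 6^30 = 6^16 × 6^8 × 6^4 × 6^2 ≡ 9 × 3 × 9 × 36 (mod 39)
Multiplying step by step:
  9 × 3 = 27 ≡ 27 (mod 39)
  27 × 9 = 243 ≡ 9 (mod 39)
  9 × 36 = 324 ≡ 12 (mod 39)
Result: 6^30 ≡ 12 (mod 39)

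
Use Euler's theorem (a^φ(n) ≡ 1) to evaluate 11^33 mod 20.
By Euler: 11^{8} ≡ 1 (mod 20) since gcd(11, 20) = 1. 33 = 4×8 + 1. So 11^{33} ≡ 11^{1} ≡ 11 (mod 20)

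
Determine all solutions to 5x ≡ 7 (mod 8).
3

Since gcd(5, 8) = 1 divides 7, a solution exists.
Multiply both sides by the inverse of 5 mod 8:
  5^(-1) mod 8 = 5
  x ≡ 5 × 7 ≡ 35 ≡ 3 (mod 8)
Verification: 5 × 3 = 15 = 1 × 8 + 7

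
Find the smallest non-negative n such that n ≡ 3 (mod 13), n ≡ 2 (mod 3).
29

Using the Chinese Remainder Theorem:
M = product of moduli = 39
For equation 1: M_1 = 3, 3 ≡ 3 (mod 13), inverse of 3 mod 13 is 9 (check: 3 × 9 = 27 ≡ 1 (mod 13))
For equation 2: M_2 = 13, 13 ≡ 1 (mod 3), inverse of 13 mod 3 is 1 (check: 1 × 1 = 1 ≡ 1 (mod 3))
Combine: n ≡ Σ r_i×M_i×(M_i⁻¹ mod m_i) = 3×3×9 + 2×13×1 = 81 + 26 = 107
107 mod 39 = 29
n ≡ 29 (mod 39)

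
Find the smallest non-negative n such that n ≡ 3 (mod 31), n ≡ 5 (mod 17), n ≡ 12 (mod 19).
7536

Using the Chinese Remainder Theorem:
M = product of moduli = 10013
For equation 1: M_1 = 323, 323 ≡ 13 (mod 31), inverse of 323 mod 31 is 12 (check: 13 × 12 = 156 ≡ 1 (mod 31))
For equation 2: M_2 = 589, 589 ≡ 11 (mod 17), inverse of 589 mod 17 is 14 (check: 11 × 14 = 154 ≡ 1 (mod 17))
For equation 3: M_3 = 527, 527 ≡ 14 (mod 19), inverse of 527 mod 19 is 15 (check: 14 × 15 = 210 ≡ 1 (mod 19))
Combine: n ≡ Σ r_i×M_i×(M_i⁻¹ mod m_i) = 3×323×12 + 5×589×14 + 12×527×15 = 11628 + 41230 + 94860 = 147718
147718 mod 10013 = 7536
n ≡ 7536 (mod 10013)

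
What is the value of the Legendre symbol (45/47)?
(45/47) = 45^{23} mod 47 = -1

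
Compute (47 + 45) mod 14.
8

(47 + 45) = 92
92 mod 14 = 8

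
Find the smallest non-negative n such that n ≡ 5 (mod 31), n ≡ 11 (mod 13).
284

Using the Chinese Remainder Theorem:
M = product of moduli = 403
For equation 1: M_1 = 13, 13 ≡ 13 (mod 31), inverse of 13 mod 31 is 12 (check: 13 × 12 = 156 ≡ 1 (mod 31))
For equation 2: M_2 = 31, 31 ≡ 5 (mod 13), inverse of 31 mod 13 is 8 (check: 5 × 8 = 40 ≡ 1 (mod 13))
Combine: n ≡ Σ r_i×M_i×(M_i⁻¹ mod m_i) = 5×13×12 + 11×31×8 = 780 + 2728 = 3508
3508 mod 403 = 284
n ≡ 284 (mod 403)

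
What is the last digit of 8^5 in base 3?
8 ≡ 2 (mod 3). 5 = 4 + 1 (binary 101). Repeated squaring mod 3: 2^1 ≡ 2; 2^2 ≡ 2² = 4 ≡ 1; 2^4 ≡ 1² = 1 ≡ 1. Multiply: 8^5 ≡ 2^4 × 2^1 ≡ 1 × 2 (mod 3): 1 × 2 = 2 ≡ 2. So 8^5 ≡ 2 (mod 3).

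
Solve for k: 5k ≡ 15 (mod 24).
3

Since gcd(5, 24) = 1 divides 15, a solution exists.
Multiply both sides by the inverse of 5 mod 24:
  5^(-1) mod 24 = 5
  x ≡ 5 × 15 ≡ 75 ≡ 3 (mod 24)
Verification: 5 × 3 = 15 = 0 × 24 + 15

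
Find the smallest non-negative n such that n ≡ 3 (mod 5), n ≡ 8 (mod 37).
8

Using the Chinese Remainder Theorem:
M = product of moduli = 185
For equation 1: M_1 = 37, 37 ≡ 2 (mod 5), inverse of 37 mod 5 is 3 (check: 2 × 3 = 6 ≡ 1 (mod 5))
For equation 2: M_2 = 5, 5 ≡ 5 (mod 37), inverse of 5 mod 37 is 15 (check: 5 × 15 = 75 ≡ 1 (mod 37))
Combine: n ≡ Σ r_i×M_i×(M_i⁻¹ mod m_i) = 3×37×3 + 8×5×15 = 333 + 600 = 933
933 mod 185 = 8
n ≡ 8 (mod 185)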